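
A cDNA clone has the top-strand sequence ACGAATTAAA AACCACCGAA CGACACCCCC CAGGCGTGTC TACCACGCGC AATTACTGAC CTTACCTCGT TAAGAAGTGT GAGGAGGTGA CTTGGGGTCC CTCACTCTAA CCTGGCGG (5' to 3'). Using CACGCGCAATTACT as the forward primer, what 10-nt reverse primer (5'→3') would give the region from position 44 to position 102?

The product's 3' end on the top strand is position 102.
The reverse primer anneals to the top strand over positions 93–102, i.e. to TGGGGTCCCT.
Its sequence written 5'→3' is the reverse complement: AGGGACCCCA.

5'-AGGGACCCCA-3'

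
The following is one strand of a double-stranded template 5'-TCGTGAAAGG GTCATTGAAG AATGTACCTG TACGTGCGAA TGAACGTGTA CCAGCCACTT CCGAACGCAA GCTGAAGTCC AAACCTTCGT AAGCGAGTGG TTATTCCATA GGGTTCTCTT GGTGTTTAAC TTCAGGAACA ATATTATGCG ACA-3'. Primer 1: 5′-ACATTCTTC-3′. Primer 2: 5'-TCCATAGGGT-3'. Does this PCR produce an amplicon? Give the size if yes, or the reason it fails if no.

Primer 1 (ACATTCTTC) has reverse complement GAAGAATGT, which matches the top strand at positions 17–25; primer 1 anneals to the top strand there with its 3' end pointing upstream toward position 17.
Primer 2 (TCCATAGGGT) matches the top strand directly at positions 105–114; it anneals to the bottom strand with its 3' end pointing downstream toward position 114.
The 3' ends diverge (primer 1 extends toward position 1, primer 2 toward position 153), so the primers never converge on a shared product.

No product — the primers' 3' ends point away from each other.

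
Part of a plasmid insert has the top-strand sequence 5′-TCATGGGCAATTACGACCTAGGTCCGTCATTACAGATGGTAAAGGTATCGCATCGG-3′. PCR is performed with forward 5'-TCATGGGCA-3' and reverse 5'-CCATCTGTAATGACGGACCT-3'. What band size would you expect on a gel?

39 bp

Scanning the template, TCATGGGCA occurs at positions 1–9; this primer anneals to the bottom strand there with its 3' end pointing downstream.
Taking the reverse complement of CCATCTGTAATGACGGACCT gives AGGTCCGTCATTACAGATGG, found at positions 20–39 on the template; the primer anneals here to the top strand with its 3' end pointing upstream.
Product length = (reverse-primer end) − (forward-primer start) + 1 = 39 − 1 + 1 = 39 bp.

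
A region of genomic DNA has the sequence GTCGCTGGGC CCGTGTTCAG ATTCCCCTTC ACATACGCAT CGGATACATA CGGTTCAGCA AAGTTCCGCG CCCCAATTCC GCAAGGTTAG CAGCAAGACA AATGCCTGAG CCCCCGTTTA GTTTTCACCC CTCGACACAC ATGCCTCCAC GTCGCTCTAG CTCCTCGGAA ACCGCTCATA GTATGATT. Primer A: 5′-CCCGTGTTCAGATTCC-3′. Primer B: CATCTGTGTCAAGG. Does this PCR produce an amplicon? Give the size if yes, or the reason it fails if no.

Primer B (CATCTGTGTCAAGG) does not match the top strand, and its reverse complement CCTTGACACAGATG does not match either.
With no annealing site for primer B, no amplification occurs.

No product — primer B has no binding site in the template.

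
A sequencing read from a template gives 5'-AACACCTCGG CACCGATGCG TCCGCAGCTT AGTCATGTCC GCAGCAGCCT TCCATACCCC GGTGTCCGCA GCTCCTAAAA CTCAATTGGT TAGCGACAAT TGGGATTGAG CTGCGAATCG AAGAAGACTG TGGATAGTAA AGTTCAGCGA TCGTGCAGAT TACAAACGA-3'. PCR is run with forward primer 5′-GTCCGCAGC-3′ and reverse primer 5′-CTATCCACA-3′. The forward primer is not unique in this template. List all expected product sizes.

118 bp, 101 bp, 74 bp

The forward primer GTCCGCAGC matches the top strand at positions 20–28, 37–45, 64–72.
The reverse primer's reverse complement is TGTGGATAG, matching at positions 129–137.
Each forward site pairs with the reverse site to give a product ending at position 137: sizes 118, 101, 74 bp.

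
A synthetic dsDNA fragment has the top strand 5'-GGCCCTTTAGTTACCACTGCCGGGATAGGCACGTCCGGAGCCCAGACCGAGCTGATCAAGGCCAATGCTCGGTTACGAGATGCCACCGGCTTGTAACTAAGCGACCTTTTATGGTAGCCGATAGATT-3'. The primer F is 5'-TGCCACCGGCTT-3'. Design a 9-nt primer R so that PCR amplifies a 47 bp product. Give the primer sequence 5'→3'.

The forward primer binds at positions 81–92, so a 47 bp product ends at position 81 + 47 − 1 = 127.
The reverse primer anneals to the top strand over positions 119–127, i.e. to CGATAGATT.
Its sequence written 5'→3' is the reverse complement: AATCTATCG.

5'-AATCTATCG-3'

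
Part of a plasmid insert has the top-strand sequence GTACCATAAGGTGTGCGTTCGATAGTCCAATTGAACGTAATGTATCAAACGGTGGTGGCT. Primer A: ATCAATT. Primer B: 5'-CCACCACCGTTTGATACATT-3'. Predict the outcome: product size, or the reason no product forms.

No product — primer A has no binding site in the template.

Primer A (ATCAATT) does not match the top strand, and its reverse complement AATTGAT does not match either.
With no annealing site for primer A, no amplification occurs.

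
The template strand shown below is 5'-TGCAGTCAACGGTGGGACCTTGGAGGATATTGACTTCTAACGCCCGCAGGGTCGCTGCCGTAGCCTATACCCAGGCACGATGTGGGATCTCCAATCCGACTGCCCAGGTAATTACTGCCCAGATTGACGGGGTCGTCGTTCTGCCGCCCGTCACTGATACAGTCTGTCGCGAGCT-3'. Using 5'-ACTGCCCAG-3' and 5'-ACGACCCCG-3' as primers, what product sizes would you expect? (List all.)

38 bp, 23 bp

The forward primer ACTGCCCAG matches the top strand at positions 99–107, 114–122.
The reverse primer's reverse complement is CGGGGTCGT, matching at positions 128–136.
Each forward site pairs with the reverse site to give a product ending at position 136: sizes 38, 23 bp.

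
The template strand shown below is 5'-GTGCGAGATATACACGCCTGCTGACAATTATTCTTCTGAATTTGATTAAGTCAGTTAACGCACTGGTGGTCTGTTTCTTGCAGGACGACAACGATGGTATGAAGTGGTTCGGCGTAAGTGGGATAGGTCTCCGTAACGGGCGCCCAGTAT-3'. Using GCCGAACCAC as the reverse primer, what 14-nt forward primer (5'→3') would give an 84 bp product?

The reverse primer's reverse complement GTGGTTCGGC matches the template at positions 104–113, so the product ends at position 113.
An 84 bp product then starts at position 113 − 84 + 1 = 30.
The forward primer is identical to the top strand there: ATTCTTCTGAATTT.

5'-ATTCTTCTGAATTT-3'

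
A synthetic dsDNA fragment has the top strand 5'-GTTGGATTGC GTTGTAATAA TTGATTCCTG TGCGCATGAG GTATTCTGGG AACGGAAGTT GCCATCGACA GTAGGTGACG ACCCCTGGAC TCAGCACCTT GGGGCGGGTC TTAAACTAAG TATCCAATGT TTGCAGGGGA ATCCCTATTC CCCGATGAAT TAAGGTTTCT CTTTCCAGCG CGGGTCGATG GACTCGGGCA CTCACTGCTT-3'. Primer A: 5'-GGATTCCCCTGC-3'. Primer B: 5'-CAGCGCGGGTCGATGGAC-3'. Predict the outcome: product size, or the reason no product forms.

No product — the primers' 3' ends point away from each other.

Primer A (GGATTCCCCTGC) has reverse complement GCAGGGGAATCC, which matches the top strand at positions 133–144; primer A anneals to the top strand there with its 3' end pointing upstream toward position 133.
Primer B (CAGCGCGGGTCGATGGAC) matches the top strand directly at positions 176–193; it anneals to the bottom strand with its 3' end pointing downstream toward position 193.
The 3' ends diverge (primer A extends toward position 1, primer B toward position 210), so the primers never converge on a shared product.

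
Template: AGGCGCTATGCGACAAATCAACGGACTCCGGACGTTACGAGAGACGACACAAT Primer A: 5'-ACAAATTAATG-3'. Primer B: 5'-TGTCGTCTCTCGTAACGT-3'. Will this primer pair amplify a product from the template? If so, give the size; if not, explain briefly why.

No product — primer A has no binding site in the template.

Primer A (ACAAATTAATG) does not match the top strand, and its reverse complement CATTAATTTGT does not match either.
With no annealing site for primer A, no amplification occurs.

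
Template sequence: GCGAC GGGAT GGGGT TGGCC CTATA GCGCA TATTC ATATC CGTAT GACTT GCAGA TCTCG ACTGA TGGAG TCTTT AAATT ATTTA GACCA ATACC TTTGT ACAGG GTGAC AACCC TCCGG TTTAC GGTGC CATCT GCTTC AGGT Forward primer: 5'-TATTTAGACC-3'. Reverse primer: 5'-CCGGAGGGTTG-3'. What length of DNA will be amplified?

Scanning the template, TATTTAGACC occurs at positions 80–89; this primer anneals to the bottom strand there with its 3' end pointing downstream.
The reverse primer's reverse complement is CAACCCTCCGG, which matches the template at positions 110–120.
The product runs from position 80 to position 120, so its length is 120 − 80 + 1 = 41 bp.

41 bp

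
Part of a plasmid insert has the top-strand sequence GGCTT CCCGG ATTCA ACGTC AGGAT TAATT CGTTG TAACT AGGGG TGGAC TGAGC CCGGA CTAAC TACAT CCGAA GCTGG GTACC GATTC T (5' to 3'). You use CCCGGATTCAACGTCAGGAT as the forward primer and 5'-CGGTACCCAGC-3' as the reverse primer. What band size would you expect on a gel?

81 bp

Forward primer CCCGGATTCAACGTCAGGAT is found on the top strand at positions 6–25.
The reverse primer's reverse complement is GCTGGGTACCG, which matches the template at positions 76–86.
Product length = (reverse-primer end) − (forward-primer start) + 1 = 86 − 6 + 1 = 81 bp.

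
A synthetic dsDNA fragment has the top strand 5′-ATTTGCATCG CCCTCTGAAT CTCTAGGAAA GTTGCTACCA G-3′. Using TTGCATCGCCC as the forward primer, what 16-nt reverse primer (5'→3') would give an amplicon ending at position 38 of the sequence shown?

5'-GTAGCAACTTTCCTAG-3'

The forward primer binds at positions 3–13; the product's 3' end on the top strand is position 38.
The reverse primer anneals to the top strand over positions 23–38, i.e. to CTAGGAAAGTTGCTAC.
Its sequence written 5'→3' is the reverse complement: GTAGCAACTTTCCTAG.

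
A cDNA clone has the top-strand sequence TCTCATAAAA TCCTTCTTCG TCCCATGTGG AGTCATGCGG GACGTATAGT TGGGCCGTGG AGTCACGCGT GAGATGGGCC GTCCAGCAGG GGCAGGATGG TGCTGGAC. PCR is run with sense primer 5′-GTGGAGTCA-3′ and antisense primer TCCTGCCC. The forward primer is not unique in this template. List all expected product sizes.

71 bp, 41 bp

The forward primer GTGGAGTCA matches the top strand at positions 27–35, 57–65.
The reverse primer's reverse complement is GGGCAGGA, matching at positions 90–97.
Each forward site pairs with the reverse site to give a product ending at position 97: sizes 71, 41 bp.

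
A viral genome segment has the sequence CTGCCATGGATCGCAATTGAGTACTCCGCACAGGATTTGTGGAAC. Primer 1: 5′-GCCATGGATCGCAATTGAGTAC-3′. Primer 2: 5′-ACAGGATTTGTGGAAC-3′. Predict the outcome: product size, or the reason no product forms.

No product — both primers anneal to the same strand and extend in the same direction.

Primer 1 (GCCATGGATCGCAATTGAGTAC) matches the top strand at positions 3–24 (3' end points downstream).
Primer 2 (ACAGGATTTGTGGAAC) also matches the top strand directly, at positions 30–45 — its reverse complement GTTCCACAAATCCTGT is not present.
Both primers anneal to the bottom strand with 3' ends pointing the same way, so neither can prime synthesis back toward the other.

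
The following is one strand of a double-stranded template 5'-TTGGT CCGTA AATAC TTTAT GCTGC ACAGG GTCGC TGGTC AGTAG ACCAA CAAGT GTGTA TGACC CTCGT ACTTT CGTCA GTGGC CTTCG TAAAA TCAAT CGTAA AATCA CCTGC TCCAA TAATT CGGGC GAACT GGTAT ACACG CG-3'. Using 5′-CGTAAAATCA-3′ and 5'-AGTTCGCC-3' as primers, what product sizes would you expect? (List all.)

47 bp, 35 bp

The forward primer CGTAAAATCA matches the top strand at positions 89–98, 101–110.
The reverse primer's reverse complement is GGCGAACT, matching at positions 128–135.
Each forward site pairs with the reverse site to give a product ending at position 135: sizes 47, 35 bp.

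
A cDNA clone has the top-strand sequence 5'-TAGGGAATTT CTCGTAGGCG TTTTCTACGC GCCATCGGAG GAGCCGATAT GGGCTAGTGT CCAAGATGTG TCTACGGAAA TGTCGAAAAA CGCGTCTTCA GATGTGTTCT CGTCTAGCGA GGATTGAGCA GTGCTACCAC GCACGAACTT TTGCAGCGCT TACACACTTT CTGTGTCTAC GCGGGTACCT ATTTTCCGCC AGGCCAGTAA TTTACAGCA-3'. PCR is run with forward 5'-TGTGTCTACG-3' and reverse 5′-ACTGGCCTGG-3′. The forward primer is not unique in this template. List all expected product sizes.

142 bp, 37 bp

The forward primer TGTGTCTACG matches the top strand at positions 67–76, 172–181.
The reverse primer's reverse complement is CCAGGCCAGT, matching at positions 199–208.
Each forward site pairs with the reverse site to give a product ending at position 208: sizes 142, 37 bp.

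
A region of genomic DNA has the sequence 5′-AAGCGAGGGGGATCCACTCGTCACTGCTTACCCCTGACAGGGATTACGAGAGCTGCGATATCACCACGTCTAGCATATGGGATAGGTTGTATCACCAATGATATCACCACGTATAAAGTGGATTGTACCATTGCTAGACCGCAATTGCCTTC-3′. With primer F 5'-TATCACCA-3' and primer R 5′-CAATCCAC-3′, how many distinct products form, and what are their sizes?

Three products: 67 bp, 36 bp, 24 bp

The forward primer TATCACCA matches the top strand at positions 59–66, 90–97, 102–109.
The reverse primer's reverse complement is GTGGATTG, matching at positions 118–125.
Each forward site pairs with the reverse site to give a product ending at position 125: sizes 67, 36, 24 bp.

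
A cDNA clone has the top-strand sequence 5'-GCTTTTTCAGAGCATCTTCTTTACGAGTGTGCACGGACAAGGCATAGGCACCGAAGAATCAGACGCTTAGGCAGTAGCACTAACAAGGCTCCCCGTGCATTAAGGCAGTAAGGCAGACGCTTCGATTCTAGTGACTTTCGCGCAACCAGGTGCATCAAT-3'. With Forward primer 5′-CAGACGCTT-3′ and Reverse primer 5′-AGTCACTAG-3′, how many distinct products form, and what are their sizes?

The forward primer CAGACGCTT matches the top strand at positions 60–68, 114–122.
The reverse primer's reverse complement is CTAGTGACT, matching at positions 128–136.
Each forward site pairs with the reverse site to give a product ending at position 136: sizes 77, 23 bp.

Two products: 77 bp, 23 bp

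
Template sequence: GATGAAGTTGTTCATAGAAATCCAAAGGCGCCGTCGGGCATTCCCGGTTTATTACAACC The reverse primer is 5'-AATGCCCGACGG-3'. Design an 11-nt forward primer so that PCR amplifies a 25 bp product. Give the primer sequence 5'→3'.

5'-AAATCCAAAGG-3'

The reverse primer's reverse complement CCGTCGGGCATT matches the template at positions 31–42, so the product ends at position 42.
A 25 bp product then starts at position 42 − 25 + 1 = 18.
The forward primer is identical to the top strand there: AAATCCAAAGG.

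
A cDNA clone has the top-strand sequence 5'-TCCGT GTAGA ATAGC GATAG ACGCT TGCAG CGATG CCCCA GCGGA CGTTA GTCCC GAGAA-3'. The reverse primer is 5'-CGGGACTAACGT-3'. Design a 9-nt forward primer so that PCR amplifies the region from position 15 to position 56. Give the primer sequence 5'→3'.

The reverse primer's reverse complement ACGTTAGTCCCG matches the template at positions 45–56; the product starts at position 15.
The forward primer is identical to the top strand over positions 15–23: CGATAGACG.

5'-CGATAGACG-3'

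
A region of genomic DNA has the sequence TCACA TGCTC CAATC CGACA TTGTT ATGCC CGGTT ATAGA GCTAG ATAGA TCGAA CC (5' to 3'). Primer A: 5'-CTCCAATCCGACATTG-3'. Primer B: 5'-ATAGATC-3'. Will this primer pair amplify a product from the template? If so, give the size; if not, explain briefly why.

No product — both primers anneal to the same strand and extend in the same direction.

Primer A (CTCCAATCCGACATTG) matches the top strand at positions 8–23 (3' end points downstream).
Primer B (ATAGATC) also matches the top strand directly, at positions 46–52 — its reverse complement GATCTAT is not present.
Both primers anneal to the bottom strand with 3' ends pointing the same way, so neither can prime synthesis back toward the other.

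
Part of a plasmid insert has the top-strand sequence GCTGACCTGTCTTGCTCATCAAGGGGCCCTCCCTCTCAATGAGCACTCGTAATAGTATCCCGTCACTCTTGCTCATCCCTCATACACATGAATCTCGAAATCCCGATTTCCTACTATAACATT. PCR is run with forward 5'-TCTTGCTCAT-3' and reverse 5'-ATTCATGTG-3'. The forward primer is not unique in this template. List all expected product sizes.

84 bp, 27 bp

The forward primer TCTTGCTCAT matches the top strand at positions 10–19, 67–76.
The reverse primer's reverse complement is CACATGAAT, matching at positions 85–93.
Each forward site pairs with the reverse site to give a product ending at position 93: sizes 84, 27 bp.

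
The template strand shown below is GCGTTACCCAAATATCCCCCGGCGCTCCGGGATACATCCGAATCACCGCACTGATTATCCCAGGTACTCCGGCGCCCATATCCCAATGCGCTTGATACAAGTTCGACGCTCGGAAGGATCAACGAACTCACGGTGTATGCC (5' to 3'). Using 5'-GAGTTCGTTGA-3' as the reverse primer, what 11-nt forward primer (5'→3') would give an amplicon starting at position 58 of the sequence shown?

The reverse primer's reverse complement TCAACGAACTC matches the template at positions 119–129; the product starts at position 58.
The forward primer is identical to the top strand over positions 58–68: TCCCAGGTACT.

5'-TCCCAGGTACT-3'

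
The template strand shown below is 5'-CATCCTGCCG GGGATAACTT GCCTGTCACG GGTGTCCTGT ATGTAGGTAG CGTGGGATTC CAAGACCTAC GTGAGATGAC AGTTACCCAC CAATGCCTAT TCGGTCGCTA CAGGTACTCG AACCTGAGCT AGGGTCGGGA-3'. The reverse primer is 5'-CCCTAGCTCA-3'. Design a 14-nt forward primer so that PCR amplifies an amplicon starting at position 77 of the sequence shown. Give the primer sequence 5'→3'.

The reverse primer's reverse complement TGAGCTAGGG matches the template at positions 125–134; the product starts at position 77.
The forward primer is identical to the top strand over positions 77–90: TGACAGTTACCCAC.

5'-TGACAGTTACCCAC-3'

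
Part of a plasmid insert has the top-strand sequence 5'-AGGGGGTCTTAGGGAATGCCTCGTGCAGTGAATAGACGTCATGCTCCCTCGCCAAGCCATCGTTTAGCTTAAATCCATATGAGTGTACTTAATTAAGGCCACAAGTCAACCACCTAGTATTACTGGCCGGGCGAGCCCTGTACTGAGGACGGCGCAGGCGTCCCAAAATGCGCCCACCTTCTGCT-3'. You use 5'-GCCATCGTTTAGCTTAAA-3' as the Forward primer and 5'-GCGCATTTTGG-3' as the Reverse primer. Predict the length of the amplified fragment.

Scanning the template, GCCATCGTTTAGCTTAAA occurs at positions 56–73; this primer anneals to the bottom strand there with its 3' end pointing downstream.
Taking the reverse complement of GCGCATTTTGG gives CCAAAATGCGC, found at positions 163–173 on the template; the primer anneals here to the top strand with its 3' end pointing upstream.
The product runs from position 56 to position 173, so its length is 173 − 56 + 1 = 118 bp.

118 bp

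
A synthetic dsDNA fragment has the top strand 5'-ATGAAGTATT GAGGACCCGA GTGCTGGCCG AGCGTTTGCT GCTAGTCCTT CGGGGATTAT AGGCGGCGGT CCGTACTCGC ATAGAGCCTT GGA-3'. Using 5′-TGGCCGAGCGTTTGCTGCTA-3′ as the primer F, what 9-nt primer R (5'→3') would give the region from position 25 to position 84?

5'-CTATGCGAG-3'

The product's 3' end on the top strand is position 84.
The reverse primer anneals to the top strand over positions 76–84, i.e. to CTCGCATAG.
Its sequence written 5'→3' is the reverse complement: CTATGCGAG.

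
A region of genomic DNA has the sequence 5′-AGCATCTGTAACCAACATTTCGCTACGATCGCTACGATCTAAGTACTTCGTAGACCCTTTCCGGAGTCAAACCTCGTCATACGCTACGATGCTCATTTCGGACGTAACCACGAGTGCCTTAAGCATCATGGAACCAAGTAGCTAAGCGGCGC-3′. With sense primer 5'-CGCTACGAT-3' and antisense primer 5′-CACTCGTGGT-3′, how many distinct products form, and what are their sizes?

The forward primer CGCTACGAT matches the top strand at positions 21–29, 30–38, 82–90.
The reverse primer's reverse complement is ACCACGAGTG, matching at positions 107–116.
Each forward site pairs with the reverse site to give a product ending at position 116: sizes 96, 87, 35 bp.

Three products: 96 bp, 87 bp, 35 bp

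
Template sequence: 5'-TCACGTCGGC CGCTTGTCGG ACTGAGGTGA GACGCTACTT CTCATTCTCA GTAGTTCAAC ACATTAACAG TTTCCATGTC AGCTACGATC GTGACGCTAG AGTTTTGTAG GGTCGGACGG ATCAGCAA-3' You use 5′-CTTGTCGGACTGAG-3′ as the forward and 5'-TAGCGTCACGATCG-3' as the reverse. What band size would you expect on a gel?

Forward primer CTTGTCGGACTGAG is found on the top strand at positions 13–26.
The reverse primer's reverse complement is CGATCGTGACGCTA, which matches the template at positions 86–99.
Product length = (reverse-primer end) − (forward-primer start) + 1 = 99 − 13 + 1 = 87 bp.

87 bp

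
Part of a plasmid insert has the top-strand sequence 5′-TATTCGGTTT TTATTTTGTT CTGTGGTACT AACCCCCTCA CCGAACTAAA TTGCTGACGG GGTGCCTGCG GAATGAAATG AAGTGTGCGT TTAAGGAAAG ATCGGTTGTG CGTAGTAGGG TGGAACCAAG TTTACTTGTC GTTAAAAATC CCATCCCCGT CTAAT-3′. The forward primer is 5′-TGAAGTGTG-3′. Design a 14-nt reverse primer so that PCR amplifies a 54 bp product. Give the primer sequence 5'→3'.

5'-AACTTGGTTCCACC-3'

The forward primer binds at positions 79–87, so a 54 bp product ends at position 79 + 54 − 1 = 132.
The reverse primer anneals to the top strand over positions 119–132, i.e. to GGTGGAACCAAGTT.
Its sequence written 5'→3' is the reverse complement: AACTTGGTTCCACC.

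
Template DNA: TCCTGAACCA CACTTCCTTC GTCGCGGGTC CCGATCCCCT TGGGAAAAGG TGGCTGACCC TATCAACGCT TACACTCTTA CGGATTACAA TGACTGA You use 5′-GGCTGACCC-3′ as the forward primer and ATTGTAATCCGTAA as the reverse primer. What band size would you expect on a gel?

Forward primer GGCTGACCC is found on the top strand at positions 52–60.
Reverse complement of the reverse primer: TTACGGATTACAAT. This occurs on the top strand at positions 78–91.
Amplicon spans positions 52–91: 40 bp.

40 bp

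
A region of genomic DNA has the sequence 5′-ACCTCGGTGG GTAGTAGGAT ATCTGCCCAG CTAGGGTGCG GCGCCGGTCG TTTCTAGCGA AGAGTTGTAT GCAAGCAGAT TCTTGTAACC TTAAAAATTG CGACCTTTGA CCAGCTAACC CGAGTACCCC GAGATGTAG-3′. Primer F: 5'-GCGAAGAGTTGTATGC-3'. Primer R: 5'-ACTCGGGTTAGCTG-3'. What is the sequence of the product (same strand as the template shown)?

5'-GCGAAGAGTTGTATGCAAGCAGATTCTTGTAACCTTAAAAATTGCGACCTTTGACCAGCTAACCCGAGT-3'

The forward primer matches the template at positions 57–72.
Reverse complement of the reverse primer: CAGCTAACCCGAGT. This occurs on the top strand at positions 112–125.
The product is the template from position 57 through 125 (69 bp).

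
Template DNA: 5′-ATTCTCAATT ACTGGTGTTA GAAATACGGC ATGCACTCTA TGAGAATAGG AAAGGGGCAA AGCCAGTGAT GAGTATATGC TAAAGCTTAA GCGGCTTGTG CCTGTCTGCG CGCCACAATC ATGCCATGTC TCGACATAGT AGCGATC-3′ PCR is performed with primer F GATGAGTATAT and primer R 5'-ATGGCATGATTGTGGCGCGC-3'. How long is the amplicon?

60 bp

Scanning the template, GATGAGTATAT occurs at positions 68–78; this primer anneals to the bottom strand there with its 3' end pointing downstream.
The reverse primer's reverse complement is GCGCGCCACAATCATGCCAT, which matches the template at positions 108–127.
The product runs from position 68 to position 127, so its length is 127 − 68 + 1 = 60 bp.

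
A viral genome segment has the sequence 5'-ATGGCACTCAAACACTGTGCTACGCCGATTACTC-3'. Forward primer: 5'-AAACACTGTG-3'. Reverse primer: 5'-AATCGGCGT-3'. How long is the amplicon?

Scanning the template, AAACACTGTG occurs at positions 10–19; this primer anneals to the bottom strand there with its 3' end pointing downstream.
Reverse complement of the reverse primer: ACGCCGATT. This occurs on the top strand at positions 22–30.
Amplicon spans positions 10–30: 21 bp.

21 bp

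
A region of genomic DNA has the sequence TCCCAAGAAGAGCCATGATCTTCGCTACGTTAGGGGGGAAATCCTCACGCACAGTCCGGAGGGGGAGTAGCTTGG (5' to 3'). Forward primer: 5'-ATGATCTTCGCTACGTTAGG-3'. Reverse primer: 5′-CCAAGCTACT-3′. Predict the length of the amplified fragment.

Forward primer ATGATCTTCGCTACGTTAGG is found on the top strand at positions 15–34.
Taking the reverse complement of CCAAGCTACT gives AGTAGCTTGG, found at positions 66–75 on the template; the primer anneals here to the top strand with its 3' end pointing upstream.
The product runs from position 15 to position 75, so its length is 75 − 15 + 1 = 61 bp.

61 bp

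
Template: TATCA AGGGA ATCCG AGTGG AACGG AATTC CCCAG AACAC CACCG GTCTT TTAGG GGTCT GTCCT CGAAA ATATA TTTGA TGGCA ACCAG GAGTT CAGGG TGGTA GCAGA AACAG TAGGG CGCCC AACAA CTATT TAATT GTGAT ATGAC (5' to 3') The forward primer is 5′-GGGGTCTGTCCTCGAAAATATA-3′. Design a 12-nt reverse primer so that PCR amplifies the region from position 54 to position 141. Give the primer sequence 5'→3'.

The product's 3' end on the top strand is position 141.
The reverse primer anneals to the top strand over positions 130–141, i.e. to ACTATTTAATTG.
Its sequence written 5'→3' is the reverse complement: CAATTAAATAGT.

5'-CAATTAAATAGT-3'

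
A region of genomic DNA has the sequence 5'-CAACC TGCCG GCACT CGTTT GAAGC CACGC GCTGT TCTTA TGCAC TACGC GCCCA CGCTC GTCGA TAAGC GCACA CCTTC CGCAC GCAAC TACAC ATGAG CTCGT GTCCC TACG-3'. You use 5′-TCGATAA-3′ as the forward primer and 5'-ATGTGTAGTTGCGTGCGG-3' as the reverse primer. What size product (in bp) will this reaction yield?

Forward primer TCGATAA is found on the top strand at positions 62–68.
The reverse primer's reverse complement is CCGCACGCAACTACACAT, which matches the template at positions 80–97.
Product length = (reverse-primer end) − (forward-primer start) + 1 = 97 − 62 + 1 = 36 bp.

36 bp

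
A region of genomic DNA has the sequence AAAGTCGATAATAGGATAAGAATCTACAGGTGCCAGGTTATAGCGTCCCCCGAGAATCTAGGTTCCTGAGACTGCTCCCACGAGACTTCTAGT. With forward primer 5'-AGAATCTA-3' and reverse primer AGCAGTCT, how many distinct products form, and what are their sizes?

Two products: 58 bp, 24 bp

The forward primer AGAATCTA matches the top strand at positions 19–26, 53–60.
The reverse primer's reverse complement is AGACTGCT, matching at positions 69–76.
Each forward site pairs with the reverse site to give a product ending at position 76: sizes 58, 24 bp.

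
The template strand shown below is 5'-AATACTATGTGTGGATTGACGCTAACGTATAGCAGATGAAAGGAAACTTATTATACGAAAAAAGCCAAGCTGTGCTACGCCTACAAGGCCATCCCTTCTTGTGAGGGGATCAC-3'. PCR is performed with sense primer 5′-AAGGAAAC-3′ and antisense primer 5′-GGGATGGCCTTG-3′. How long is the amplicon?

Forward primer AAGGAAAC is found on the top strand at positions 40–47.
The reverse primer's reverse complement is CAAGGCCATCCC, which matches the template at positions 84–95.
The product runs from position 40 to position 95, so its length is 95 − 40 + 1 = 56 bp.

56 bp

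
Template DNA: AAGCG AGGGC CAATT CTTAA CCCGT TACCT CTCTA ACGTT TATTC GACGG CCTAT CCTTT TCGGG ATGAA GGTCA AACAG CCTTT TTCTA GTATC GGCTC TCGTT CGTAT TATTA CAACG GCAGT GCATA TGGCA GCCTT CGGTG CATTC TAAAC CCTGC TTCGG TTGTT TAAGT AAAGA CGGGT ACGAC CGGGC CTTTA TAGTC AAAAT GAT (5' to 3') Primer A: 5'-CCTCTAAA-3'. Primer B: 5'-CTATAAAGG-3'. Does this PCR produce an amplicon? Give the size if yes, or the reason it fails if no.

No product — primer A has no binding site in the template.

Primer A (CCTCTAAA) does not match the top strand, and its reverse complement TTTAGAGG does not match either.
With no annealing site for primer A, no amplification occurs.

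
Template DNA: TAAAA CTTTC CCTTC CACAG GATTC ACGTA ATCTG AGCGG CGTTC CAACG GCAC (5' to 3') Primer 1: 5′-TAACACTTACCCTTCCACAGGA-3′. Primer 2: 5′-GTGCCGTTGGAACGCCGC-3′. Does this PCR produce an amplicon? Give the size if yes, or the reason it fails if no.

No product — primer 1 has no binding site in the template.

Primer 1 (TAACACTTACCCTTCCACAGGA) does not match the top strand, and its reverse complement TCCTGTGGAAGGGTAAGTGTTA does not match either.
With no annealing site for primer 1, no amplification occurs.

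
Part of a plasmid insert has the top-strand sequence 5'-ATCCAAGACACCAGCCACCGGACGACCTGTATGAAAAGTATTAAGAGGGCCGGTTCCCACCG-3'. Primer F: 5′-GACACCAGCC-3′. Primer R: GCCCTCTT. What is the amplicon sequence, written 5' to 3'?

5'-GACACCAGCCACCGGACGACCTGTATGAAAAGTATTAAGAGGGC-3'

The forward primer matches the template at positions 7–16.
Reverse complement of the reverse primer: AAGAGGGC. This occurs on the top strand at positions 43–50.
The product is the template from position 7 through 50 (44 bp).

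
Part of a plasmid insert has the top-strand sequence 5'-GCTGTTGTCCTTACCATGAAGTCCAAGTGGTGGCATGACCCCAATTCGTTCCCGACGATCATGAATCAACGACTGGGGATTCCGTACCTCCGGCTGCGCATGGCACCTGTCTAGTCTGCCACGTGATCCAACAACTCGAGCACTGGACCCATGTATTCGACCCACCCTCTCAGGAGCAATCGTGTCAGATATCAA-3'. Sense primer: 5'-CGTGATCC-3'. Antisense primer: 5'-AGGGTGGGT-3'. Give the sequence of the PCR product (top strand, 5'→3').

5'-CGTGATCCAACAACTCGAGCACTGGACCCATGTATTCGACCCACCCT-3'

Forward primer CGTGATCC is found on the top strand at positions 122–129.
The reverse primer's reverse complement is ACCCACCCT, which matches the template at positions 160–168.
The product is the template from position 122 through 168 (47 bp).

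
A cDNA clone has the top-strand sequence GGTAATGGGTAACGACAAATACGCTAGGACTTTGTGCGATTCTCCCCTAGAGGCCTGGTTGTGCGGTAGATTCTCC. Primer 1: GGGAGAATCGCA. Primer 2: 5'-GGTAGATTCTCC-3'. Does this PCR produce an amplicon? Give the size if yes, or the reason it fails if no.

No product — the primers' 3' ends point away from each other.

Primer 1 (GGGAGAATCGCA) has reverse complement TGCGATTCTCCC, which matches the top strand at positions 35–46; primer 1 anneals to the top strand there with its 3' end pointing upstream toward position 35.
Primer 2 (GGTAGATTCTCC) matches the top strand directly at positions 65–76; it anneals to the bottom strand with its 3' end pointing downstream toward position 76.
The 3' ends diverge (primer 1 extends toward position 1, primer 2 toward position 76), so the primers never converge on a shared product.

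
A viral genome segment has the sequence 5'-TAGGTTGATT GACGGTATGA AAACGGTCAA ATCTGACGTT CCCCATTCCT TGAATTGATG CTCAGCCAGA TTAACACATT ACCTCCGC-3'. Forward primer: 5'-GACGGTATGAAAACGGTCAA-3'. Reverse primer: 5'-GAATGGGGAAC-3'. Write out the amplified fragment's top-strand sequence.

Scanning the template, GACGGTATGAAAACGGTCAA occurs at positions 11–30; this primer anneals to the bottom strand there with its 3' end pointing downstream.
Reverse complement of the reverse primer: GTTCCCCATTC. This occurs on the top strand at positions 38–48.
The product is the template from position 11 through 48 (38 bp).

5'-GACGGTATGAAAACGGTCAAATCTGACGTTCCCCATTC-3'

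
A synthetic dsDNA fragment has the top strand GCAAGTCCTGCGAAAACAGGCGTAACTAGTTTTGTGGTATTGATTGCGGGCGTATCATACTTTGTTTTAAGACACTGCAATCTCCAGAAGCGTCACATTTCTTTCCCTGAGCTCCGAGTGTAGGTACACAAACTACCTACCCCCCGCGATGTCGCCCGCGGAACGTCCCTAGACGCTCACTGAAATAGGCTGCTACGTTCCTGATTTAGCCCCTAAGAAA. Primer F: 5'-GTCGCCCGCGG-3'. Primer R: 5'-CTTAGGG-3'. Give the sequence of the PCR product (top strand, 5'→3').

5'-GTCGCCCGCGGAACGTCCCTAGACGCTCACTGAAATAGGCTGCTACGTTCCTGATTTAGCCCCTAAG-3'

Scanning the template, GTCGCCCGCGG occurs at positions 151–161; this primer anneals to the bottom strand there with its 3' end pointing downstream.
The reverse primer's reverse complement is CCCTAAG, which matches the template at positions 211–217.
The product is the template from position 151 through 217 (67 bp).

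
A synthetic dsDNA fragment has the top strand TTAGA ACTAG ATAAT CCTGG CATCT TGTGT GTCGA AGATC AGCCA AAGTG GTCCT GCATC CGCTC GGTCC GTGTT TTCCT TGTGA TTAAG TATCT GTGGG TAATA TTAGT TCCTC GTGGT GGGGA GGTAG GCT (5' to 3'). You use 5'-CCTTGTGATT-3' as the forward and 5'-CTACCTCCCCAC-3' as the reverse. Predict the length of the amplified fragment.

Scanning the template, CCTTGTGATT occurs at positions 78–87; this primer anneals to the bottom strand there with its 3' end pointing downstream.
Reverse complement of the reverse primer: GTGGGGAGGTAG. This occurs on the top strand at positions 119–130.
Product length = (reverse-primer end) − (forward-primer start) + 1 = 130 − 78 + 1 = 53 bp.

53 bp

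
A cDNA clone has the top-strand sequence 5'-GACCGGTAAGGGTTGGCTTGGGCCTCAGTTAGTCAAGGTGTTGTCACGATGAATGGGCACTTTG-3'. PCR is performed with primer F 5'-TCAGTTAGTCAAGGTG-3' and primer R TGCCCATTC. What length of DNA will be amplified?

Forward primer TCAGTTAGTCAAGGTG is found on the top strand at positions 25–40.
Taking the reverse complement of TGCCCATTC gives GAATGGGCA, found at positions 51–59 on the template; the primer anneals here to the top strand with its 3' end pointing upstream.
Amplicon spans positions 25–59: 35 bp.

35 bp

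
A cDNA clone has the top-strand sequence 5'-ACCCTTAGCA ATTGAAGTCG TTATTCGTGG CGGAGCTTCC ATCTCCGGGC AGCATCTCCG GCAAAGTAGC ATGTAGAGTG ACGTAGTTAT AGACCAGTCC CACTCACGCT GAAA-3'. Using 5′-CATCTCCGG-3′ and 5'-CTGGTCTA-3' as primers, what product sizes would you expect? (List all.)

58 bp, 45 bp

The forward primer CATCTCCGG matches the top strand at positions 40–48, 53–61.
The reverse primer's reverse complement is TAGACCAG, matching at positions 90–97.
Each forward site pairs with the reverse site to give a product ending at position 97: sizes 58, 45 bp.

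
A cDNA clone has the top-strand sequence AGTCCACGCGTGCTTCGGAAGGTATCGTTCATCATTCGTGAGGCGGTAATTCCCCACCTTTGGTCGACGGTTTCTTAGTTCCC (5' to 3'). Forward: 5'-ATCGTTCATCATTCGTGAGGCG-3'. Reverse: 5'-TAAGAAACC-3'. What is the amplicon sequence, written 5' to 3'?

The forward primer matches the template at positions 24–45.
The reverse primer's reverse complement is GGTTTCTTA, which matches the template at positions 69–77.
The product is the template from position 24 through 77 (54 bp).

5'-ATCGTTCATCATTCGTGAGGCGGTAATTCCCCACCTTTGGTCGACGGTTTCTTA-3'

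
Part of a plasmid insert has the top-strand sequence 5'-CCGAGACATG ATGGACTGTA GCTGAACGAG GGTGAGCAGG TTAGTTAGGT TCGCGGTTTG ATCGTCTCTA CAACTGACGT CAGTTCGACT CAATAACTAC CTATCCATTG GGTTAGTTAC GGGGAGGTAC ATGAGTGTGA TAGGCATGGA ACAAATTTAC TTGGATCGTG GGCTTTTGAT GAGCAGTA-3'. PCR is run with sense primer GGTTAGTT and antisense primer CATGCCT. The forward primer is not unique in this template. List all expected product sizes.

110 bp, 38 bp

The forward primer GGTTAGTT matches the top strand at positions 39–46, 111–118.
The reverse primer's reverse complement is AGGCATG, matching at positions 142–148.
Each forward site pairs with the reverse site to give a product ending at position 148: sizes 110, 38 bp.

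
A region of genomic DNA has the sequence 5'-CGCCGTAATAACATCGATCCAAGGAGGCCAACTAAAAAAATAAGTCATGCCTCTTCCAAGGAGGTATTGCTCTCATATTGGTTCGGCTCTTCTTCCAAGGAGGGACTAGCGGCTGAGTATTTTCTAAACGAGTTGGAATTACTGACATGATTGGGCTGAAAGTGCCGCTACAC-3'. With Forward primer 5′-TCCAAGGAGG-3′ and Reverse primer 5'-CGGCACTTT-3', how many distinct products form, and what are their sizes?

Three products: 150 bp, 113 bp, 74 bp

The forward primer TCCAAGGAGG matches the top strand at positions 18–27, 55–64, 94–103.
The reverse primer's reverse complement is AAAGTGCCG, matching at positions 159–167.
Each forward site pairs with the reverse site to give a product ending at position 167: sizes 150, 113, 74 bp.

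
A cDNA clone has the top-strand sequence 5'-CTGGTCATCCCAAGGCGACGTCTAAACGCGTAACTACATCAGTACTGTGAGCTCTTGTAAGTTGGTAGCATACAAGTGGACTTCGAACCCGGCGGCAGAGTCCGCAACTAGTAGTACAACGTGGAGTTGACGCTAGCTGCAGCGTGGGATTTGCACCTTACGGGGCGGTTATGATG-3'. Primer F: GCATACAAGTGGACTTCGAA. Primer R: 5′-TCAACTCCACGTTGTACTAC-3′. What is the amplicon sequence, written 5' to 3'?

Scanning the template, GCATACAAGTGGACTTCGAA occurs at positions 68–87; this primer anneals to the bottom strand there with its 3' end pointing downstream.
Taking the reverse complement of TCAACTCCACGTTGTACTAC gives GTAGTACAACGTGGAGTTGA, found at positions 111–130 on the template; the primer anneals here to the top strand with its 3' end pointing upstream.
The product is the template from position 68 through 130 (63 bp).

5'-GCATACAAGTGGACTTCGAACCCGGCGGCAGAGTCCGCAACTAGTAGTACAACGTGGAGTTGA-3'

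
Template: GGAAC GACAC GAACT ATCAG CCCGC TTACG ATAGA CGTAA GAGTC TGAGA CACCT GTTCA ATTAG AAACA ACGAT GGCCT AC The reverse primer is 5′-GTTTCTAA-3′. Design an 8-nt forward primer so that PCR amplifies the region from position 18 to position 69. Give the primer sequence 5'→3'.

The reverse primer's reverse complement TTAGAAAC matches the template at positions 62–69; the product starts at position 18.
The forward primer is identical to the top strand over positions 18–25: CAGCCCGC.

5'-CAGCCCGC-3'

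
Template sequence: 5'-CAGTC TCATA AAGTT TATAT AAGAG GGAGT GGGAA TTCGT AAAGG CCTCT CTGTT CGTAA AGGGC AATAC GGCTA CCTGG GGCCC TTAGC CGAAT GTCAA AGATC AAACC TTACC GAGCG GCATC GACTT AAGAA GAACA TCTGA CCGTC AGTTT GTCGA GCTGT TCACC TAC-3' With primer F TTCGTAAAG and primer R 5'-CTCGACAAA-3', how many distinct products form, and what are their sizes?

The forward primer TTCGTAAAG matches the top strand at positions 36–44, 54–62.
The reverse primer's reverse complement is TTTGTCGAG, matching at positions 153–161.
Each forward site pairs with the reverse site to give a product ending at position 161: sizes 126, 108 bp.

Two products: 126 bp, 108 bp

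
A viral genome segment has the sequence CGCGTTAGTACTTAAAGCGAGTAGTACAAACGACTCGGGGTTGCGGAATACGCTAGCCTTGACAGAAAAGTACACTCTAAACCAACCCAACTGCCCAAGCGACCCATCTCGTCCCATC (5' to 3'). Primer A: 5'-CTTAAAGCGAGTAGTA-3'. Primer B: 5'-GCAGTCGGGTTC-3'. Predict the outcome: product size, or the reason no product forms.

No product — primer B has no binding site in the template.

Primer B (GCAGTCGGGTTC) does not match the top strand, and its reverse complement GAACCCGACTGC does not match either.
With no annealing site for primer B, no amplification occurs.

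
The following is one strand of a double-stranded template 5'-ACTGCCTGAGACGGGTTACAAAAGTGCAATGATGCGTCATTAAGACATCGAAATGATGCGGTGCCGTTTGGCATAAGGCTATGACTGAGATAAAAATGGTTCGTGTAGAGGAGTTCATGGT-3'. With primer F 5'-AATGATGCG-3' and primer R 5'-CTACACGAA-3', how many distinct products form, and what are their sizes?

The forward primer AATGATGCG matches the top strand at positions 28–36, 52–60.
The reverse primer's reverse complement is TTCGTGTAG, matching at positions 100–108.
Each forward site pairs with the reverse site to give a product ending at position 108: sizes 81, 57 bp.

Two products: 81 bp, 57 bp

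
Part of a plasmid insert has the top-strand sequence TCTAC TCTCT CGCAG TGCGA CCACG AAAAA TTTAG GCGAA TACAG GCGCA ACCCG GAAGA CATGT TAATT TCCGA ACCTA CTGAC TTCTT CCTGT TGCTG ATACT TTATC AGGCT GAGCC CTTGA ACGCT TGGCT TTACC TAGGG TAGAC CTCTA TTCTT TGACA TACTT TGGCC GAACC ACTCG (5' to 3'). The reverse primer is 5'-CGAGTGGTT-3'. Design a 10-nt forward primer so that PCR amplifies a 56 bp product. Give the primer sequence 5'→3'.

The reverse primer's reverse complement AACCACTCG matches the template at positions 177–185, so the product ends at position 185.
A 56 bp product then starts at position 185 − 56 + 1 = 130.
The forward primer is identical to the top strand there: TTGGCTTTAC.

5'-TTGGCTTTAC-3'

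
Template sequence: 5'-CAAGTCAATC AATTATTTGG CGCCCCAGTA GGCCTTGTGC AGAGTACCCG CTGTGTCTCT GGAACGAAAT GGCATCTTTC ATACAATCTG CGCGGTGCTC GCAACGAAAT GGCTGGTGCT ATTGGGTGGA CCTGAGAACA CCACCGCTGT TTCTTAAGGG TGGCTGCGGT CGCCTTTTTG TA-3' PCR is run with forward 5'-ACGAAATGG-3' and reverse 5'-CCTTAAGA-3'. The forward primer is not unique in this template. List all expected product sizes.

The forward primer ACGAAATGG matches the top strand at positions 64–72, 104–112.
The reverse primer's reverse complement is TCTTAAGG, matching at positions 152–159.
Each forward site pairs with the reverse site to give a product ending at position 159: sizes 96, 56 bp.

96 bp, 56 bp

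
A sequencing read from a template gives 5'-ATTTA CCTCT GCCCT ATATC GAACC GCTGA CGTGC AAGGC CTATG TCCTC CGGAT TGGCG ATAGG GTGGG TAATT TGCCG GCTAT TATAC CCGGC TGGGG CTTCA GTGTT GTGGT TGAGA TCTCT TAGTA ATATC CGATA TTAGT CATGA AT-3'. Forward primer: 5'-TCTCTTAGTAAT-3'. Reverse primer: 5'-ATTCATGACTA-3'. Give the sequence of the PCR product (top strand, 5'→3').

5'-TCTCTTAGTAATATCCGATATTAGTCATGAAT-3'

Forward primer TCTCTTAGTAAT is found on the top strand at positions 121–132.
The reverse primer's reverse complement is TAGTCATGAAT, which matches the template at positions 142–152.
The product is the template from position 121 through 152 (32 bp).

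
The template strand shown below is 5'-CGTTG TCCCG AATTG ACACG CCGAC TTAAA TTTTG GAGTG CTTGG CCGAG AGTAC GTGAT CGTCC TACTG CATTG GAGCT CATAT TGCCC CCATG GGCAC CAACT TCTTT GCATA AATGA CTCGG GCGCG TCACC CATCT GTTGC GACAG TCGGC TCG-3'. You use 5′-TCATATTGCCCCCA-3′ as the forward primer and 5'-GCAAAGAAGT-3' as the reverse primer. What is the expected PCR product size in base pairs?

Forward primer TCATATTGCCCCCA is found on the top strand at positions 80–93.
Reverse complement of the reverse primer: ACTTCTTTGC. This occurs on the top strand at positions 103–112.
Amplicon spans positions 80–112: 33 bp.

33 bp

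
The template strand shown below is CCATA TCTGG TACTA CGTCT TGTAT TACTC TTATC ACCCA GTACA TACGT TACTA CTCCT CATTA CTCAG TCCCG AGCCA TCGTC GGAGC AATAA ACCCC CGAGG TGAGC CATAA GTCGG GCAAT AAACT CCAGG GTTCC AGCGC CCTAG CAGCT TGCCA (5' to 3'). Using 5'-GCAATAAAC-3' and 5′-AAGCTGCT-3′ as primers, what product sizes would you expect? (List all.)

68 bp, 36 bp

The forward primer GCAATAAAC matches the top strand at positions 89–97, 121–129.
The reverse primer's reverse complement is AGCAGCTT, matching at positions 149–156.
Each forward site pairs with the reverse site to give a product ending at position 156: sizes 68, 36 bp.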